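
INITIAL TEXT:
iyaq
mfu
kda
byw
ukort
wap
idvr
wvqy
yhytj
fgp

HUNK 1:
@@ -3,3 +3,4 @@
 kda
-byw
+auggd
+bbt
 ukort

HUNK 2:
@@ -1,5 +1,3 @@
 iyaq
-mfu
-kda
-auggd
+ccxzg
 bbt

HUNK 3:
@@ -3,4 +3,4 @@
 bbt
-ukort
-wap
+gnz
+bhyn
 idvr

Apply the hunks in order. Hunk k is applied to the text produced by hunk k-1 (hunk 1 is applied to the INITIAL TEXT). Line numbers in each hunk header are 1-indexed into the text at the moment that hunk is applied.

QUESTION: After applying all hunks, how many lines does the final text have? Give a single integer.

Hunk 1: at line 3 remove [byw] add [auggd,bbt] -> 11 lines: iyaq mfu kda auggd bbt ukort wap idvr wvqy yhytj fgp
Hunk 2: at line 1 remove [mfu,kda,auggd] add [ccxzg] -> 9 lines: iyaq ccxzg bbt ukort wap idvr wvqy yhytj fgp
Hunk 3: at line 3 remove [ukort,wap] add [gnz,bhyn] -> 9 lines: iyaq ccxzg bbt gnz bhyn idvr wvqy yhytj fgp
Final line count: 9

Answer: 9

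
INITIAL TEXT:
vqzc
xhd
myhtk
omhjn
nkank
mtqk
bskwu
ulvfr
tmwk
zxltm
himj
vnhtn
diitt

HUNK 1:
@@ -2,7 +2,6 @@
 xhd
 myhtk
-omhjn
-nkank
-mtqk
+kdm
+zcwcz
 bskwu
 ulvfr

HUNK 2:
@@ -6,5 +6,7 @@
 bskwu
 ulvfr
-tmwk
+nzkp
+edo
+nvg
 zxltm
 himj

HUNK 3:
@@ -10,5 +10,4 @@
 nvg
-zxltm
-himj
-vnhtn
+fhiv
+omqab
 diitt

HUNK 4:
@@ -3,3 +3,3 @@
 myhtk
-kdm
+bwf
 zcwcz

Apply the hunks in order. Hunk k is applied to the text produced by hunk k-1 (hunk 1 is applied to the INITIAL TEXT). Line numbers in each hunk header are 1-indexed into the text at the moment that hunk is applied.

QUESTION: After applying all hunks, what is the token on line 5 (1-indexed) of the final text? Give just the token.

Answer: zcwcz

Derivation:
Hunk 1: at line 2 remove [omhjn,nkank,mtqk] add [kdm,zcwcz] -> 12 lines: vqzc xhd myhtk kdm zcwcz bskwu ulvfr tmwk zxltm himj vnhtn diitt
Hunk 2: at line 6 remove [tmwk] add [nzkp,edo,nvg] -> 14 lines: vqzc xhd myhtk kdm zcwcz bskwu ulvfr nzkp edo nvg zxltm himj vnhtn diitt
Hunk 3: at line 10 remove [zxltm,himj,vnhtn] add [fhiv,omqab] -> 13 lines: vqzc xhd myhtk kdm zcwcz bskwu ulvfr nzkp edo nvg fhiv omqab diitt
Hunk 4: at line 3 remove [kdm] add [bwf] -> 13 lines: vqzc xhd myhtk bwf zcwcz bskwu ulvfr nzkp edo nvg fhiv omqab diitt
Final line 5: zcwcz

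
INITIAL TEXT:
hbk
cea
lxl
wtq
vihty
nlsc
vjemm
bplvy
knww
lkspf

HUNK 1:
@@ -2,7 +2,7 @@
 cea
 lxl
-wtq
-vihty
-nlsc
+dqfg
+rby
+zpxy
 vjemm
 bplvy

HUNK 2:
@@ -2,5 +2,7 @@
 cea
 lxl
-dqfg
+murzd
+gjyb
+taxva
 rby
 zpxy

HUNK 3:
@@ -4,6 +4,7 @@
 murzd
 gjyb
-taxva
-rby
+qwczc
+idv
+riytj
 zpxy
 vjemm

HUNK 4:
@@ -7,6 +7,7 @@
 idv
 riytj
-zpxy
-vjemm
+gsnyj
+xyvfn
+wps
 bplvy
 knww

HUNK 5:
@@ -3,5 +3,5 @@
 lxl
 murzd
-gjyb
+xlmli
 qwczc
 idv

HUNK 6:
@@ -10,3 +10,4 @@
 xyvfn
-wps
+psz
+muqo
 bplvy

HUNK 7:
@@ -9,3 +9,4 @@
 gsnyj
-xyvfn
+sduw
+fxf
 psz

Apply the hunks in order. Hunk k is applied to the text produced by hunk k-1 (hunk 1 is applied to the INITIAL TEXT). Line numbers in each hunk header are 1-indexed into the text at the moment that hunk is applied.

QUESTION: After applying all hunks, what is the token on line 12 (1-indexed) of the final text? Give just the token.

Answer: psz

Derivation:
Hunk 1: at line 2 remove [wtq,vihty,nlsc] add [dqfg,rby,zpxy] -> 10 lines: hbk cea lxl dqfg rby zpxy vjemm bplvy knww lkspf
Hunk 2: at line 2 remove [dqfg] add [murzd,gjyb,taxva] -> 12 lines: hbk cea lxl murzd gjyb taxva rby zpxy vjemm bplvy knww lkspf
Hunk 3: at line 4 remove [taxva,rby] add [qwczc,idv,riytj] -> 13 lines: hbk cea lxl murzd gjyb qwczc idv riytj zpxy vjemm bplvy knww lkspf
Hunk 4: at line 7 remove [zpxy,vjemm] add [gsnyj,xyvfn,wps] -> 14 lines: hbk cea lxl murzd gjyb qwczc idv riytj gsnyj xyvfn wps bplvy knww lkspf
Hunk 5: at line 3 remove [gjyb] add [xlmli] -> 14 lines: hbk cea lxl murzd xlmli qwczc idv riytj gsnyj xyvfn wps bplvy knww lkspf
Hunk 6: at line 10 remove [wps] add [psz,muqo] -> 15 lines: hbk cea lxl murzd xlmli qwczc idv riytj gsnyj xyvfn psz muqo bplvy knww lkspf
Hunk 7: at line 9 remove [xyvfn] add [sduw,fxf] -> 16 lines: hbk cea lxl murzd xlmli qwczc idv riytj gsnyj sduw fxf psz muqo bplvy knww lkspf
Final line 12: psz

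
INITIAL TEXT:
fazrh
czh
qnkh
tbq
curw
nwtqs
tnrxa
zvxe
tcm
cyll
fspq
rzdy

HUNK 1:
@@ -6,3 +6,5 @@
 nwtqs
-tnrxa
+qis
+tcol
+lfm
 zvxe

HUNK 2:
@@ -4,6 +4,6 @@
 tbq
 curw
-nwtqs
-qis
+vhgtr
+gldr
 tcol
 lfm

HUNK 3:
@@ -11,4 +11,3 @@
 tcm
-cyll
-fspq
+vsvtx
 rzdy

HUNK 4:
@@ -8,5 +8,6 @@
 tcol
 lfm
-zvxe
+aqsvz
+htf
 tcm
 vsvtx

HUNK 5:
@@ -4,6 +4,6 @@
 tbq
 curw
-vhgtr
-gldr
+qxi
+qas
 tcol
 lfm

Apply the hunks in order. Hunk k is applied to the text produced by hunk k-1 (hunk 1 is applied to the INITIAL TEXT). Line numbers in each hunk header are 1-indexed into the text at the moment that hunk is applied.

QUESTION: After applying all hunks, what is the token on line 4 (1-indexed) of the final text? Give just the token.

Hunk 1: at line 6 remove [tnrxa] add [qis,tcol,lfm] -> 14 lines: fazrh czh qnkh tbq curw nwtqs qis tcol lfm zvxe tcm cyll fspq rzdy
Hunk 2: at line 4 remove [nwtqs,qis] add [vhgtr,gldr] -> 14 lines: fazrh czh qnkh tbq curw vhgtr gldr tcol lfm zvxe tcm cyll fspq rzdy
Hunk 3: at line 11 remove [cyll,fspq] add [vsvtx] -> 13 lines: fazrh czh qnkh tbq curw vhgtr gldr tcol lfm zvxe tcm vsvtx rzdy
Hunk 4: at line 8 remove [zvxe] add [aqsvz,htf] -> 14 lines: fazrh czh qnkh tbq curw vhgtr gldr tcol lfm aqsvz htf tcm vsvtx rzdy
Hunk 5: at line 4 remove [vhgtr,gldr] add [qxi,qas] -> 14 lines: fazrh czh qnkh tbq curw qxi qas tcol lfm aqsvz htf tcm vsvtx rzdy
Final line 4: tbq

Answer: tbq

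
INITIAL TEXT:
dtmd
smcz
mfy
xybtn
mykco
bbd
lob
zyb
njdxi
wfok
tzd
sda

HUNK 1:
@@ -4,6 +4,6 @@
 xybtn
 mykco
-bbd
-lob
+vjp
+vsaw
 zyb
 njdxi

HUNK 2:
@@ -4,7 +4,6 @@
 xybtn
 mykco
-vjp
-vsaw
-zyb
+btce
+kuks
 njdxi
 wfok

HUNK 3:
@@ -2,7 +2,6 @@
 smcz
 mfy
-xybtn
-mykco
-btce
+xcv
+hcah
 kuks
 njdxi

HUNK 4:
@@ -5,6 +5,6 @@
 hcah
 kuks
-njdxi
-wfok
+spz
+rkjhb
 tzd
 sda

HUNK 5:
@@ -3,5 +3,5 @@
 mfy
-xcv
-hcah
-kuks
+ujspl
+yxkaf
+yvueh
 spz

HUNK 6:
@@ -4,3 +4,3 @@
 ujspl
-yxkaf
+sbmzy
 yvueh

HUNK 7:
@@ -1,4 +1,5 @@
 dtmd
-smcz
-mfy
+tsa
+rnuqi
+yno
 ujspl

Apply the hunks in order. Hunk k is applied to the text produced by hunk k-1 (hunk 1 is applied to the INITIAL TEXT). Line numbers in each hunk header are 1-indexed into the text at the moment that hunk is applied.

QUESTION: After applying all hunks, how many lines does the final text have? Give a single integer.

Answer: 11

Derivation:
Hunk 1: at line 4 remove [bbd,lob] add [vjp,vsaw] -> 12 lines: dtmd smcz mfy xybtn mykco vjp vsaw zyb njdxi wfok tzd sda
Hunk 2: at line 4 remove [vjp,vsaw,zyb] add [btce,kuks] -> 11 lines: dtmd smcz mfy xybtn mykco btce kuks njdxi wfok tzd sda
Hunk 3: at line 2 remove [xybtn,mykco,btce] add [xcv,hcah] -> 10 lines: dtmd smcz mfy xcv hcah kuks njdxi wfok tzd sda
Hunk 4: at line 5 remove [njdxi,wfok] add [spz,rkjhb] -> 10 lines: dtmd smcz mfy xcv hcah kuks spz rkjhb tzd sda
Hunk 5: at line 3 remove [xcv,hcah,kuks] add [ujspl,yxkaf,yvueh] -> 10 lines: dtmd smcz mfy ujspl yxkaf yvueh spz rkjhb tzd sda
Hunk 6: at line 4 remove [yxkaf] add [sbmzy] -> 10 lines: dtmd smcz mfy ujspl sbmzy yvueh spz rkjhb tzd sda
Hunk 7: at line 1 remove [smcz,mfy] add [tsa,rnuqi,yno] -> 11 lines: dtmd tsa rnuqi yno ujspl sbmzy yvueh spz rkjhb tzd sda
Final line count: 11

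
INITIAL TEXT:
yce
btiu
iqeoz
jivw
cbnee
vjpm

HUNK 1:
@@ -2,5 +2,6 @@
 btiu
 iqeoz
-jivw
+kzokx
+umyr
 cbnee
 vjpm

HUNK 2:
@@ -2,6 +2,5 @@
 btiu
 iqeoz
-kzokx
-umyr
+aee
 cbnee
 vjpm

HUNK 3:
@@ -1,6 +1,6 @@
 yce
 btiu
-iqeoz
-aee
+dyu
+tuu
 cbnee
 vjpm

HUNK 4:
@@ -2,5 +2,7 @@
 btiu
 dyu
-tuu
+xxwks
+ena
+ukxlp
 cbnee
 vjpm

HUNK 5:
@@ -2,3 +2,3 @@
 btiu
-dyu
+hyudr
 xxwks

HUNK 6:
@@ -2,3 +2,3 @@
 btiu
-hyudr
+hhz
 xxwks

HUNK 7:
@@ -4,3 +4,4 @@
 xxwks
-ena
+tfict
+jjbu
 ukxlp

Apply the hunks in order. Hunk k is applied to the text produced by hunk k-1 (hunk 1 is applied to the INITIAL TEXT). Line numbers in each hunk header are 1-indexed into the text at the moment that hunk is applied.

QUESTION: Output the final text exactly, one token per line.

Hunk 1: at line 2 remove [jivw] add [kzokx,umyr] -> 7 lines: yce btiu iqeoz kzokx umyr cbnee vjpm
Hunk 2: at line 2 remove [kzokx,umyr] add [aee] -> 6 lines: yce btiu iqeoz aee cbnee vjpm
Hunk 3: at line 1 remove [iqeoz,aee] add [dyu,tuu] -> 6 lines: yce btiu dyu tuu cbnee vjpm
Hunk 4: at line 2 remove [tuu] add [xxwks,ena,ukxlp] -> 8 lines: yce btiu dyu xxwks ena ukxlp cbnee vjpm
Hunk 5: at line 2 remove [dyu] add [hyudr] -> 8 lines: yce btiu hyudr xxwks ena ukxlp cbnee vjpm
Hunk 6: at line 2 remove [hyudr] add [hhz] -> 8 lines: yce btiu hhz xxwks ena ukxlp cbnee vjpm
Hunk 7: at line 4 remove [ena] add [tfict,jjbu] -> 9 lines: yce btiu hhz xxwks tfict jjbu ukxlp cbnee vjpm

Answer: yce
btiu
hhz
xxwks
tfict
jjbu
ukxlp
cbnee
vjpm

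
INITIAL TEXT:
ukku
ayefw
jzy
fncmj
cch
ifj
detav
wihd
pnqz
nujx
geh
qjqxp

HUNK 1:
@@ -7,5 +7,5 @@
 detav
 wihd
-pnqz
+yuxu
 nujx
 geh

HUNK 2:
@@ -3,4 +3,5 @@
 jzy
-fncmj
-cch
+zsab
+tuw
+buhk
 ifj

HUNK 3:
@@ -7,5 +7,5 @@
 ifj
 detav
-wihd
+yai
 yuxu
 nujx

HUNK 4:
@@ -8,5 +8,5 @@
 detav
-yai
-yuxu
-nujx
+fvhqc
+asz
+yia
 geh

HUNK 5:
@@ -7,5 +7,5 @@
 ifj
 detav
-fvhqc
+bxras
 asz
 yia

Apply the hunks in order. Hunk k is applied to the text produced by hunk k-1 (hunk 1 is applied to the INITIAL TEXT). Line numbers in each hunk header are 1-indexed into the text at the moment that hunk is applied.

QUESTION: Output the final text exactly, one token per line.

Answer: ukku
ayefw
jzy
zsab
tuw
buhk
ifj
detav
bxras
asz
yia
geh
qjqxp

Derivation:
Hunk 1: at line 7 remove [pnqz] add [yuxu] -> 12 lines: ukku ayefw jzy fncmj cch ifj detav wihd yuxu nujx geh qjqxp
Hunk 2: at line 3 remove [fncmj,cch] add [zsab,tuw,buhk] -> 13 lines: ukku ayefw jzy zsab tuw buhk ifj detav wihd yuxu nujx geh qjqxp
Hunk 3: at line 7 remove [wihd] add [yai] -> 13 lines: ukku ayefw jzy zsab tuw buhk ifj detav yai yuxu nujx geh qjqxp
Hunk 4: at line 8 remove [yai,yuxu,nujx] add [fvhqc,asz,yia] -> 13 lines: ukku ayefw jzy zsab tuw buhk ifj detav fvhqc asz yia geh qjqxp
Hunk 5: at line 7 remove [fvhqc] add [bxras] -> 13 lines: ukku ayefw jzy zsab tuw buhk ifj detav bxras asz yia geh qjqxp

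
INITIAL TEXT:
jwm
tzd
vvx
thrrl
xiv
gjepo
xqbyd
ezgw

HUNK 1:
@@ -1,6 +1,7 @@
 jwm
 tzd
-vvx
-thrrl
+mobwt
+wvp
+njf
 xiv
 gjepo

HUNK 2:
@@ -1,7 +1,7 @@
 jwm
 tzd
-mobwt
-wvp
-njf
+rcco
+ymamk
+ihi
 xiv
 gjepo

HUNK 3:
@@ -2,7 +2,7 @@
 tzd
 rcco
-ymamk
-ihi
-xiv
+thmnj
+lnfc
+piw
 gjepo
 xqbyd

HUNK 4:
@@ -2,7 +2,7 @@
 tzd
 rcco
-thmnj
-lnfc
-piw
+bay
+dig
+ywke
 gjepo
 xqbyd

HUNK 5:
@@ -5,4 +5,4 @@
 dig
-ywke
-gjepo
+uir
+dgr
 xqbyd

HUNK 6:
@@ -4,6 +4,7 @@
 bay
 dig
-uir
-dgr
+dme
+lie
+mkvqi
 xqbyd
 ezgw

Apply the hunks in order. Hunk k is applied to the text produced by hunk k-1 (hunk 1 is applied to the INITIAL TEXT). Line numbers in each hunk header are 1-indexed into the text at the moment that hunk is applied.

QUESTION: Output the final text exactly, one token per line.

Answer: jwm
tzd
rcco
bay
dig
dme
lie
mkvqi
xqbyd
ezgw

Derivation:
Hunk 1: at line 1 remove [vvx,thrrl] add [mobwt,wvp,njf] -> 9 lines: jwm tzd mobwt wvp njf xiv gjepo xqbyd ezgw
Hunk 2: at line 1 remove [mobwt,wvp,njf] add [rcco,ymamk,ihi] -> 9 lines: jwm tzd rcco ymamk ihi xiv gjepo xqbyd ezgw
Hunk 3: at line 2 remove [ymamk,ihi,xiv] add [thmnj,lnfc,piw] -> 9 lines: jwm tzd rcco thmnj lnfc piw gjepo xqbyd ezgw
Hunk 4: at line 2 remove [thmnj,lnfc,piw] add [bay,dig,ywke] -> 9 lines: jwm tzd rcco bay dig ywke gjepo xqbyd ezgw
Hunk 5: at line 5 remove [ywke,gjepo] add [uir,dgr] -> 9 lines: jwm tzd rcco bay dig uir dgr xqbyd ezgw
Hunk 6: at line 4 remove [uir,dgr] add [dme,lie,mkvqi] -> 10 lines: jwm tzd rcco bay dig dme lie mkvqi xqbyd ezgw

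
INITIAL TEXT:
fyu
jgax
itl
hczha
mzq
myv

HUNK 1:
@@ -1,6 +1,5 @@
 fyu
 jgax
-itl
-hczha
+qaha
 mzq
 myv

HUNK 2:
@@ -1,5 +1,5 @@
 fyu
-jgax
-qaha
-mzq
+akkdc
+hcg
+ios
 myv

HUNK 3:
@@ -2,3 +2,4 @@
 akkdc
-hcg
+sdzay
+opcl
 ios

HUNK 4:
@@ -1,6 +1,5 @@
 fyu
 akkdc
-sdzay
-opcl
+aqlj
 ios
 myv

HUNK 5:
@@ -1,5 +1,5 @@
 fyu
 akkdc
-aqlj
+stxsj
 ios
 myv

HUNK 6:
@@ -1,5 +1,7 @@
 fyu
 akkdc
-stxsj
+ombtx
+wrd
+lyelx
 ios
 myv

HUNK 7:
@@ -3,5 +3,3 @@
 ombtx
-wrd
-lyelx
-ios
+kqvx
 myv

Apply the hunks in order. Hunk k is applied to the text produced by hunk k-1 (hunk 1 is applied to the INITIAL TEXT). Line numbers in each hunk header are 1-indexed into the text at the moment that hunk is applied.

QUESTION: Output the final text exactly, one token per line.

Hunk 1: at line 1 remove [itl,hczha] add [qaha] -> 5 lines: fyu jgax qaha mzq myv
Hunk 2: at line 1 remove [jgax,qaha,mzq] add [akkdc,hcg,ios] -> 5 lines: fyu akkdc hcg ios myv
Hunk 3: at line 2 remove [hcg] add [sdzay,opcl] -> 6 lines: fyu akkdc sdzay opcl ios myv
Hunk 4: at line 1 remove [sdzay,opcl] add [aqlj] -> 5 lines: fyu akkdc aqlj ios myv
Hunk 5: at line 1 remove [aqlj] add [stxsj] -> 5 lines: fyu akkdc stxsj ios myv
Hunk 6: at line 1 remove [stxsj] add [ombtx,wrd,lyelx] -> 7 lines: fyu akkdc ombtx wrd lyelx ios myv
Hunk 7: at line 3 remove [wrd,lyelx,ios] add [kqvx] -> 5 lines: fyu akkdc ombtx kqvx myv

Answer: fyu
akkdc
ombtx
kqvx
myv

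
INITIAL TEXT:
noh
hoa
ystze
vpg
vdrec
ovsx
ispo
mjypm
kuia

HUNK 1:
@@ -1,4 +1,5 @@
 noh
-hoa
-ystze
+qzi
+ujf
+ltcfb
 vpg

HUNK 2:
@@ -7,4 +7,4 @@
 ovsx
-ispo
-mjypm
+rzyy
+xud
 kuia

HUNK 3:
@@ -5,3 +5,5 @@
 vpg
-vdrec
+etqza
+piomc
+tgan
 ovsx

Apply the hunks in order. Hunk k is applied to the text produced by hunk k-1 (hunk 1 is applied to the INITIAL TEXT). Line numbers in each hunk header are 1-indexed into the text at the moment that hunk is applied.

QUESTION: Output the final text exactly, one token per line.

Answer: noh
qzi
ujf
ltcfb
vpg
etqza
piomc
tgan
ovsx
rzyy
xud
kuia

Derivation:
Hunk 1: at line 1 remove [hoa,ystze] add [qzi,ujf,ltcfb] -> 10 lines: noh qzi ujf ltcfb vpg vdrec ovsx ispo mjypm kuia
Hunk 2: at line 7 remove [ispo,mjypm] add [rzyy,xud] -> 10 lines: noh qzi ujf ltcfb vpg vdrec ovsx rzyy xud kuia
Hunk 3: at line 5 remove [vdrec] add [etqza,piomc,tgan] -> 12 lines: noh qzi ujf ltcfb vpg etqza piomc tgan ovsx rzyy xud kuia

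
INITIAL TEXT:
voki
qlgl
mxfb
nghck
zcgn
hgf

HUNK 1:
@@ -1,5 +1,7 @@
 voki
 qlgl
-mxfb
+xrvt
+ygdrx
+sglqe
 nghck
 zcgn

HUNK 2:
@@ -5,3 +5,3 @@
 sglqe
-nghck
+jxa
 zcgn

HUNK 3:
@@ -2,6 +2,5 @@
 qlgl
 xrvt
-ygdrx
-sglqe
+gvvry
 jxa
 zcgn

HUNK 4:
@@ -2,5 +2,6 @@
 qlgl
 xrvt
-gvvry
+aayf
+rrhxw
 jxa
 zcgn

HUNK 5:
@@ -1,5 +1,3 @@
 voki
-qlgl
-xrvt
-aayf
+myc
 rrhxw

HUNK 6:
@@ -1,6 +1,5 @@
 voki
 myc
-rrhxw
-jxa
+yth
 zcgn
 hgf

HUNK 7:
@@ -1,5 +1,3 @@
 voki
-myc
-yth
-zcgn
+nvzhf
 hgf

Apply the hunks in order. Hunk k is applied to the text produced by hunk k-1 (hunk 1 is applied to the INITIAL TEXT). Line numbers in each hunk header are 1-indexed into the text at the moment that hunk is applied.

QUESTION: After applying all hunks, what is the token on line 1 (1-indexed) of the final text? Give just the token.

Answer: voki

Derivation:
Hunk 1: at line 1 remove [mxfb] add [xrvt,ygdrx,sglqe] -> 8 lines: voki qlgl xrvt ygdrx sglqe nghck zcgn hgf
Hunk 2: at line 5 remove [nghck] add [jxa] -> 8 lines: voki qlgl xrvt ygdrx sglqe jxa zcgn hgf
Hunk 3: at line 2 remove [ygdrx,sglqe] add [gvvry] -> 7 lines: voki qlgl xrvt gvvry jxa zcgn hgf
Hunk 4: at line 2 remove [gvvry] add [aayf,rrhxw] -> 8 lines: voki qlgl xrvt aayf rrhxw jxa zcgn hgf
Hunk 5: at line 1 remove [qlgl,xrvt,aayf] add [myc] -> 6 lines: voki myc rrhxw jxa zcgn hgf
Hunk 6: at line 1 remove [rrhxw,jxa] add [yth] -> 5 lines: voki myc yth zcgn hgf
Hunk 7: at line 1 remove [myc,yth,zcgn] add [nvzhf] -> 3 lines: voki nvzhf hgf
Final line 1: voki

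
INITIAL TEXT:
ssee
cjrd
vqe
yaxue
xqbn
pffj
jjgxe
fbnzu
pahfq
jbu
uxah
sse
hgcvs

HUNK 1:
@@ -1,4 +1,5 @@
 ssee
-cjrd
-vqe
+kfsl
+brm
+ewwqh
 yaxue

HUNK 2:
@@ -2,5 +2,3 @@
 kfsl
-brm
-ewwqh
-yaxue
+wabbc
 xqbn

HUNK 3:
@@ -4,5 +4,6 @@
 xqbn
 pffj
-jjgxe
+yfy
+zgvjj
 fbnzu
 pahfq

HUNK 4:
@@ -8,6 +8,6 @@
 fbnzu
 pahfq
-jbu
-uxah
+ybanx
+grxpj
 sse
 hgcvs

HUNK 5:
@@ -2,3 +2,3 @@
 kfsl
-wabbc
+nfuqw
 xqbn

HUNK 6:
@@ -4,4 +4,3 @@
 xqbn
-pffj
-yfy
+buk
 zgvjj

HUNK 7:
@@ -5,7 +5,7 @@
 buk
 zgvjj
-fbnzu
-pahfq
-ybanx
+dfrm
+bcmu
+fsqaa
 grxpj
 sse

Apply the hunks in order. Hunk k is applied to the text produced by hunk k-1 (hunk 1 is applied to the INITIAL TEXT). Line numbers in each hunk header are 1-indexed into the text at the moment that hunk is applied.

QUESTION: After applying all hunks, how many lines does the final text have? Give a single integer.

Hunk 1: at line 1 remove [cjrd,vqe] add [kfsl,brm,ewwqh] -> 14 lines: ssee kfsl brm ewwqh yaxue xqbn pffj jjgxe fbnzu pahfq jbu uxah sse hgcvs
Hunk 2: at line 2 remove [brm,ewwqh,yaxue] add [wabbc] -> 12 lines: ssee kfsl wabbc xqbn pffj jjgxe fbnzu pahfq jbu uxah sse hgcvs
Hunk 3: at line 4 remove [jjgxe] add [yfy,zgvjj] -> 13 lines: ssee kfsl wabbc xqbn pffj yfy zgvjj fbnzu pahfq jbu uxah sse hgcvs
Hunk 4: at line 8 remove [jbu,uxah] add [ybanx,grxpj] -> 13 lines: ssee kfsl wabbc xqbn pffj yfy zgvjj fbnzu pahfq ybanx grxpj sse hgcvs
Hunk 5: at line 2 remove [wabbc] add [nfuqw] -> 13 lines: ssee kfsl nfuqw xqbn pffj yfy zgvjj fbnzu pahfq ybanx grxpj sse hgcvs
Hunk 6: at line 4 remove [pffj,yfy] add [buk] -> 12 lines: ssee kfsl nfuqw xqbn buk zgvjj fbnzu pahfq ybanx grxpj sse hgcvs
Hunk 7: at line 5 remove [fbnzu,pahfq,ybanx] add [dfrm,bcmu,fsqaa] -> 12 lines: ssee kfsl nfuqw xqbn buk zgvjj dfrm bcmu fsqaa grxpj sse hgcvs
Final line count: 12

Answer: 12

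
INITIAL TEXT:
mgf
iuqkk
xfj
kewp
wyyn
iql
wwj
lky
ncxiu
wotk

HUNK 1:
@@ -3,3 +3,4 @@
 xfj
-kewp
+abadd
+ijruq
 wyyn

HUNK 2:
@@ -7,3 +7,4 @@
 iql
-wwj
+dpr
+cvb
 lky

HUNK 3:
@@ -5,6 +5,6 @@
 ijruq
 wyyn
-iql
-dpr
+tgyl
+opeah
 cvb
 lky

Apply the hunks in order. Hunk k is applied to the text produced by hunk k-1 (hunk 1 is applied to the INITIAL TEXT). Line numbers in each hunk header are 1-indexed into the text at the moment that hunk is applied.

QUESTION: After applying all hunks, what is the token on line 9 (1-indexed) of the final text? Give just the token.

Hunk 1: at line 3 remove [kewp] add [abadd,ijruq] -> 11 lines: mgf iuqkk xfj abadd ijruq wyyn iql wwj lky ncxiu wotk
Hunk 2: at line 7 remove [wwj] add [dpr,cvb] -> 12 lines: mgf iuqkk xfj abadd ijruq wyyn iql dpr cvb lky ncxiu wotk
Hunk 3: at line 5 remove [iql,dpr] add [tgyl,opeah] -> 12 lines: mgf iuqkk xfj abadd ijruq wyyn tgyl opeah cvb lky ncxiu wotk
Final line 9: cvb

Answer: cvb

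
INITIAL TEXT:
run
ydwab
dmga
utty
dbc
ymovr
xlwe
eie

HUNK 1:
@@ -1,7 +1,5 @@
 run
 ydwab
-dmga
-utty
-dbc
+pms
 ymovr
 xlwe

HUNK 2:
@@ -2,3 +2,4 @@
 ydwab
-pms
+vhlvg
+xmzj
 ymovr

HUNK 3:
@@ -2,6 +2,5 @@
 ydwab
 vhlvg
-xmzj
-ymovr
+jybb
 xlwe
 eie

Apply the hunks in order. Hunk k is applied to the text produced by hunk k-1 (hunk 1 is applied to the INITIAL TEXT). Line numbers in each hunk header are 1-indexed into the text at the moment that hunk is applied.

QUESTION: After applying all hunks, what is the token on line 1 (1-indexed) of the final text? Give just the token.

Hunk 1: at line 1 remove [dmga,utty,dbc] add [pms] -> 6 lines: run ydwab pms ymovr xlwe eie
Hunk 2: at line 2 remove [pms] add [vhlvg,xmzj] -> 7 lines: run ydwab vhlvg xmzj ymovr xlwe eie
Hunk 3: at line 2 remove [xmzj,ymovr] add [jybb] -> 6 lines: run ydwab vhlvg jybb xlwe eie
Final line 1: run

Answer: run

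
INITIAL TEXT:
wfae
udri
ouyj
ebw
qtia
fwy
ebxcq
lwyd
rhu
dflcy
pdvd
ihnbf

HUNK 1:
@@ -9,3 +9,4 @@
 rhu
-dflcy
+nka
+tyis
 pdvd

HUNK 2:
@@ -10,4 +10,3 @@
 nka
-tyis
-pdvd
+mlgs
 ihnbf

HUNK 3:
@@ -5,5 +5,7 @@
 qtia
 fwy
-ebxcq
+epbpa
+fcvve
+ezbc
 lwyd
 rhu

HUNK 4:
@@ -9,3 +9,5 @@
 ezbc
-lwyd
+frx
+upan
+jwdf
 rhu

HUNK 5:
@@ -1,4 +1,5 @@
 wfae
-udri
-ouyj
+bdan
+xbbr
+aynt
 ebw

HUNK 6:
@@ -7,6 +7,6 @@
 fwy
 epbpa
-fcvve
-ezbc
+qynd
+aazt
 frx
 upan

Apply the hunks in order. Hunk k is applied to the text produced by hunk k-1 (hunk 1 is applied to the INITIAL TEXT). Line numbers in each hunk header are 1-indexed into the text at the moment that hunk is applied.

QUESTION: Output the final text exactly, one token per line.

Answer: wfae
bdan
xbbr
aynt
ebw
qtia
fwy
epbpa
qynd
aazt
frx
upan
jwdf
rhu
nka
mlgs
ihnbf

Derivation:
Hunk 1: at line 9 remove [dflcy] add [nka,tyis] -> 13 lines: wfae udri ouyj ebw qtia fwy ebxcq lwyd rhu nka tyis pdvd ihnbf
Hunk 2: at line 10 remove [tyis,pdvd] add [mlgs] -> 12 lines: wfae udri ouyj ebw qtia fwy ebxcq lwyd rhu nka mlgs ihnbf
Hunk 3: at line 5 remove [ebxcq] add [epbpa,fcvve,ezbc] -> 14 lines: wfae udri ouyj ebw qtia fwy epbpa fcvve ezbc lwyd rhu nka mlgs ihnbf
Hunk 4: at line 9 remove [lwyd] add [frx,upan,jwdf] -> 16 lines: wfae udri ouyj ebw qtia fwy epbpa fcvve ezbc frx upan jwdf rhu nka mlgs ihnbf
Hunk 5: at line 1 remove [udri,ouyj] add [bdan,xbbr,aynt] -> 17 lines: wfae bdan xbbr aynt ebw qtia fwy epbpa fcvve ezbc frx upan jwdf rhu nka mlgs ihnbf
Hunk 6: at line 7 remove [fcvve,ezbc] add [qynd,aazt] -> 17 lines: wfae bdan xbbr aynt ebw qtia fwy epbpa qynd aazt frx upan jwdf rhu nka mlgs ihnbf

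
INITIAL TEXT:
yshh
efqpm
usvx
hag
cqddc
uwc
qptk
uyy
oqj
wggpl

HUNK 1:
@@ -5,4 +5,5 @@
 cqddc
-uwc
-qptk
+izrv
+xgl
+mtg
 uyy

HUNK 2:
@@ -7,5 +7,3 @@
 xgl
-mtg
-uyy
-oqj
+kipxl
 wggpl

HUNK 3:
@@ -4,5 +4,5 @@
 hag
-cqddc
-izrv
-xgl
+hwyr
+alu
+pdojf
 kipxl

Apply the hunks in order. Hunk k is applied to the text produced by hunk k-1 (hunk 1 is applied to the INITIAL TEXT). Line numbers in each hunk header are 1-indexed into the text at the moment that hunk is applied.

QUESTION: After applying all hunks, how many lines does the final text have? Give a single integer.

Hunk 1: at line 5 remove [uwc,qptk] add [izrv,xgl,mtg] -> 11 lines: yshh efqpm usvx hag cqddc izrv xgl mtg uyy oqj wggpl
Hunk 2: at line 7 remove [mtg,uyy,oqj] add [kipxl] -> 9 lines: yshh efqpm usvx hag cqddc izrv xgl kipxl wggpl
Hunk 3: at line 4 remove [cqddc,izrv,xgl] add [hwyr,alu,pdojf] -> 9 lines: yshh efqpm usvx hag hwyr alu pdojf kipxl wggpl
Final line count: 9

Answer: 9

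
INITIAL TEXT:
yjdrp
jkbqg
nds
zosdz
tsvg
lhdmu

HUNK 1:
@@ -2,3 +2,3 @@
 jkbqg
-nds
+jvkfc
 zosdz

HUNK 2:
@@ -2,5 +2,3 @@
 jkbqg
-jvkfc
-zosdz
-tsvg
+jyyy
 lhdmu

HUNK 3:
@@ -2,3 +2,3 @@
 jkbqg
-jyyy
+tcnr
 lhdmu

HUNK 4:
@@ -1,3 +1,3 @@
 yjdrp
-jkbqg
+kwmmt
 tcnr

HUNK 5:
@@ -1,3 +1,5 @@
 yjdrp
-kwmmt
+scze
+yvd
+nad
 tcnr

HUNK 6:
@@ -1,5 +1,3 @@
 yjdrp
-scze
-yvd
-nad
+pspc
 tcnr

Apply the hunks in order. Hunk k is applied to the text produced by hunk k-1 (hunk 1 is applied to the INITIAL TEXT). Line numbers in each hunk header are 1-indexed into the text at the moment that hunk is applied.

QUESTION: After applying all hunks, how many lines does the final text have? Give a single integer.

Hunk 1: at line 2 remove [nds] add [jvkfc] -> 6 lines: yjdrp jkbqg jvkfc zosdz tsvg lhdmu
Hunk 2: at line 2 remove [jvkfc,zosdz,tsvg] add [jyyy] -> 4 lines: yjdrp jkbqg jyyy lhdmu
Hunk 3: at line 2 remove [jyyy] add [tcnr] -> 4 lines: yjdrp jkbqg tcnr lhdmu
Hunk 4: at line 1 remove [jkbqg] add [kwmmt] -> 4 lines: yjdrp kwmmt tcnr lhdmu
Hunk 5: at line 1 remove [kwmmt] add [scze,yvd,nad] -> 6 lines: yjdrp scze yvd nad tcnr lhdmu
Hunk 6: at line 1 remove [scze,yvd,nad] add [pspc] -> 4 lines: yjdrp pspc tcnr lhdmu
Final line count: 4

Answer: 4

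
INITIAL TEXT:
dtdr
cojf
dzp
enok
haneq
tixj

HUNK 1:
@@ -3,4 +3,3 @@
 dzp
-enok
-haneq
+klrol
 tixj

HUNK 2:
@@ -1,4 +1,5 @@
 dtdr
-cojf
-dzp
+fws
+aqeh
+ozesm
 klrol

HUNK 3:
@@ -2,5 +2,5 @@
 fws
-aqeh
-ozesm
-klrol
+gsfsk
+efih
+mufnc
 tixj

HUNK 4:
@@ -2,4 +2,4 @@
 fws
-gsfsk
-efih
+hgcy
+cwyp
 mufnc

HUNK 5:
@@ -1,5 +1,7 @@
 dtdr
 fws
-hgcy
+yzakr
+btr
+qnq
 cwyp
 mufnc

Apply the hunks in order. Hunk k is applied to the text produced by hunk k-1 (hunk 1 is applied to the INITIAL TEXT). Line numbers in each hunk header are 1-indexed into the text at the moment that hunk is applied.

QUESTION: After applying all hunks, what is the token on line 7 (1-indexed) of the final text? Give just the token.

Answer: mufnc

Derivation:
Hunk 1: at line 3 remove [enok,haneq] add [klrol] -> 5 lines: dtdr cojf dzp klrol tixj
Hunk 2: at line 1 remove [cojf,dzp] add [fws,aqeh,ozesm] -> 6 lines: dtdr fws aqeh ozesm klrol tixj
Hunk 3: at line 2 remove [aqeh,ozesm,klrol] add [gsfsk,efih,mufnc] -> 6 lines: dtdr fws gsfsk efih mufnc tixj
Hunk 4: at line 2 remove [gsfsk,efih] add [hgcy,cwyp] -> 6 lines: dtdr fws hgcy cwyp mufnc tixj
Hunk 5: at line 1 remove [hgcy] add [yzakr,btr,qnq] -> 8 lines: dtdr fws yzakr btr qnq cwyp mufnc tixj
Final line 7: mufnc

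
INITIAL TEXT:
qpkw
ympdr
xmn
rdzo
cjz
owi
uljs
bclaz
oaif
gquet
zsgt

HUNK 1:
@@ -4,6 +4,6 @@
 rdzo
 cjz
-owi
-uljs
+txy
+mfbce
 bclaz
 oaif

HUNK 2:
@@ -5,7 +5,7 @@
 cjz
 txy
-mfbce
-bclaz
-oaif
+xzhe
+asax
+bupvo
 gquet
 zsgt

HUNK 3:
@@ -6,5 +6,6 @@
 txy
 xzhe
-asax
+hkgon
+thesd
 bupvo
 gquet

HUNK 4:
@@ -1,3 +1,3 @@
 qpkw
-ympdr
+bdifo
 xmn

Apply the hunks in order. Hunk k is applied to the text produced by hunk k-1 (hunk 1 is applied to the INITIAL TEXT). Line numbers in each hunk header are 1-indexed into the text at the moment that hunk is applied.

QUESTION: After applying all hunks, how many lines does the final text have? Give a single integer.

Answer: 12

Derivation:
Hunk 1: at line 4 remove [owi,uljs] add [txy,mfbce] -> 11 lines: qpkw ympdr xmn rdzo cjz txy mfbce bclaz oaif gquet zsgt
Hunk 2: at line 5 remove [mfbce,bclaz,oaif] add [xzhe,asax,bupvo] -> 11 lines: qpkw ympdr xmn rdzo cjz txy xzhe asax bupvo gquet zsgt
Hunk 3: at line 6 remove [asax] add [hkgon,thesd] -> 12 lines: qpkw ympdr xmn rdzo cjz txy xzhe hkgon thesd bupvo gquet zsgt
Hunk 4: at line 1 remove [ympdr] add [bdifo] -> 12 lines: qpkw bdifo xmn rdzo cjz txy xzhe hkgon thesd bupvo gquet zsgt
Final line count: 12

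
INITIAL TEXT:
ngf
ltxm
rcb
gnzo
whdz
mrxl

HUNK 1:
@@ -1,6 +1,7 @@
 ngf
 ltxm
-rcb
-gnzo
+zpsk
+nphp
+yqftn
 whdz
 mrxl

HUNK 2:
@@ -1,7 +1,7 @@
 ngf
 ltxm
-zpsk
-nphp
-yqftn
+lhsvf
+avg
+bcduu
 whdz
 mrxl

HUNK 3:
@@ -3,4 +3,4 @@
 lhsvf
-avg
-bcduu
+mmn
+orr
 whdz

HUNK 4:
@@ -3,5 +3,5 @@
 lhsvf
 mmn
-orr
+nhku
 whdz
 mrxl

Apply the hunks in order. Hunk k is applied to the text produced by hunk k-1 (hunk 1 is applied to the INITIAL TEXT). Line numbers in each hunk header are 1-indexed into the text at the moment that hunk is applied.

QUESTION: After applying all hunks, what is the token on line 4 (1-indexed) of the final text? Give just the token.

Answer: mmn

Derivation:
Hunk 1: at line 1 remove [rcb,gnzo] add [zpsk,nphp,yqftn] -> 7 lines: ngf ltxm zpsk nphp yqftn whdz mrxl
Hunk 2: at line 1 remove [zpsk,nphp,yqftn] add [lhsvf,avg,bcduu] -> 7 lines: ngf ltxm lhsvf avg bcduu whdz mrxl
Hunk 3: at line 3 remove [avg,bcduu] add [mmn,orr] -> 7 lines: ngf ltxm lhsvf mmn orr whdz mrxl
Hunk 4: at line 3 remove [orr] add [nhku] -> 7 lines: ngf ltxm lhsvf mmn nhku whdz mrxl
Final line 4: mmn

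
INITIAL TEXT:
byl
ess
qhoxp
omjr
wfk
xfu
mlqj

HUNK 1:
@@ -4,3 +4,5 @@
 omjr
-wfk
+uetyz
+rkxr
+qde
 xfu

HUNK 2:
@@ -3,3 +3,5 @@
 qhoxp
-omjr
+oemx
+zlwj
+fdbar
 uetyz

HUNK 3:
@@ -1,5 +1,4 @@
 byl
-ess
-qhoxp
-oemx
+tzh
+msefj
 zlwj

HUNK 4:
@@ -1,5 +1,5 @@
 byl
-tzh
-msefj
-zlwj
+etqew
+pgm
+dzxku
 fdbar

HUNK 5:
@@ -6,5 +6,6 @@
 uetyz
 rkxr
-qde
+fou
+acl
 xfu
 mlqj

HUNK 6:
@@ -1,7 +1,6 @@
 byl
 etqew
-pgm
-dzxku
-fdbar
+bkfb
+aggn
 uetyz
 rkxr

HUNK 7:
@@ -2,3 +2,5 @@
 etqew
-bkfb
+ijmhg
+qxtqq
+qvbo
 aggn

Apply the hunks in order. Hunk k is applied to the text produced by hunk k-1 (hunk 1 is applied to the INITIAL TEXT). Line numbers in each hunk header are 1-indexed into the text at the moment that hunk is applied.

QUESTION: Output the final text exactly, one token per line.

Answer: byl
etqew
ijmhg
qxtqq
qvbo
aggn
uetyz
rkxr
fou
acl
xfu
mlqj

Derivation:
Hunk 1: at line 4 remove [wfk] add [uetyz,rkxr,qde] -> 9 lines: byl ess qhoxp omjr uetyz rkxr qde xfu mlqj
Hunk 2: at line 3 remove [omjr] add [oemx,zlwj,fdbar] -> 11 lines: byl ess qhoxp oemx zlwj fdbar uetyz rkxr qde xfu mlqj
Hunk 3: at line 1 remove [ess,qhoxp,oemx] add [tzh,msefj] -> 10 lines: byl tzh msefj zlwj fdbar uetyz rkxr qde xfu mlqj
Hunk 4: at line 1 remove [tzh,msefj,zlwj] add [etqew,pgm,dzxku] -> 10 lines: byl etqew pgm dzxku fdbar uetyz rkxr qde xfu mlqj
Hunk 5: at line 6 remove [qde] add [fou,acl] -> 11 lines: byl etqew pgm dzxku fdbar uetyz rkxr fou acl xfu mlqj
Hunk 6: at line 1 remove [pgm,dzxku,fdbar] add [bkfb,aggn] -> 10 lines: byl etqew bkfb aggn uetyz rkxr fou acl xfu mlqj
Hunk 7: at line 2 remove [bkfb] add [ijmhg,qxtqq,qvbo] -> 12 lines: byl etqew ijmhg qxtqq qvbo aggn uetyz rkxr fou acl xfu mlqj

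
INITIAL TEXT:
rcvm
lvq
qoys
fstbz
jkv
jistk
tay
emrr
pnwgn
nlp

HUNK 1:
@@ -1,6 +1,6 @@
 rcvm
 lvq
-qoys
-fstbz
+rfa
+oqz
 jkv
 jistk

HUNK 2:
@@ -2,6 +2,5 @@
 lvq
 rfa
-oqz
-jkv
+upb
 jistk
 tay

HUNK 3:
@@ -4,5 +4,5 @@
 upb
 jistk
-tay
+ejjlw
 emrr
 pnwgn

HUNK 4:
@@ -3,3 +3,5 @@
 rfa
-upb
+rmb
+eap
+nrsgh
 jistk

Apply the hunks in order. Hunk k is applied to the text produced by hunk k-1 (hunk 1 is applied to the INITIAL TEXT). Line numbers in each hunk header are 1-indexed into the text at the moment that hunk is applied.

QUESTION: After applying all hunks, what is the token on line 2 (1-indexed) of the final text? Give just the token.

Hunk 1: at line 1 remove [qoys,fstbz] add [rfa,oqz] -> 10 lines: rcvm lvq rfa oqz jkv jistk tay emrr pnwgn nlp
Hunk 2: at line 2 remove [oqz,jkv] add [upb] -> 9 lines: rcvm lvq rfa upb jistk tay emrr pnwgn nlp
Hunk 3: at line 4 remove [tay] add [ejjlw] -> 9 lines: rcvm lvq rfa upb jistk ejjlw emrr pnwgn nlp
Hunk 4: at line 3 remove [upb] add [rmb,eap,nrsgh] -> 11 lines: rcvm lvq rfa rmb eap nrsgh jistk ejjlw emrr pnwgn nlp
Final line 2: lvq

Answer: lvq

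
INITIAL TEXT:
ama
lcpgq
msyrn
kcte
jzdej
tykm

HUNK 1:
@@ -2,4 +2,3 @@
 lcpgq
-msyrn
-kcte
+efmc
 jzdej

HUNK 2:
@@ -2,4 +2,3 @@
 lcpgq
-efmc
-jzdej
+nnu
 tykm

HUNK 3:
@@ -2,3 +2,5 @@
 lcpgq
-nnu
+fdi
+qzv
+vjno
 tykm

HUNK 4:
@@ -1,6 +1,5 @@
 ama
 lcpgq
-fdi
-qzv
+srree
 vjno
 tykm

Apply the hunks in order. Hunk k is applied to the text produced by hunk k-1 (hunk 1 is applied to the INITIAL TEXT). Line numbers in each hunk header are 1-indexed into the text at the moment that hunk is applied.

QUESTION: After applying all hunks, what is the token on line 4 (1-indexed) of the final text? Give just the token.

Answer: vjno

Derivation:
Hunk 1: at line 2 remove [msyrn,kcte] add [efmc] -> 5 lines: ama lcpgq efmc jzdej tykm
Hunk 2: at line 2 remove [efmc,jzdej] add [nnu] -> 4 lines: ama lcpgq nnu tykm
Hunk 3: at line 2 remove [nnu] add [fdi,qzv,vjno] -> 6 lines: ama lcpgq fdi qzv vjno tykm
Hunk 4: at line 1 remove [fdi,qzv] add [srree] -> 5 lines: ama lcpgq srree vjno tykm
Final line 4: vjno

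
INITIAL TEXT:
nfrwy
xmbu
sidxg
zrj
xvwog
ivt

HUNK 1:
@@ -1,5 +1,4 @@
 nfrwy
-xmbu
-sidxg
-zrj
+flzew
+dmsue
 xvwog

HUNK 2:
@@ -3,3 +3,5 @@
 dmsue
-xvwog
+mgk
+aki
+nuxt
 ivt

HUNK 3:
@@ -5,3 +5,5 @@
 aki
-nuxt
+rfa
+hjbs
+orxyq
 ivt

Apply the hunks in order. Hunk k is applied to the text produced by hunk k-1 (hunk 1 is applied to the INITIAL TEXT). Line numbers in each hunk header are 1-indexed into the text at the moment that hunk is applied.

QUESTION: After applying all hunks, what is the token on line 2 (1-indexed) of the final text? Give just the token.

Hunk 1: at line 1 remove [xmbu,sidxg,zrj] add [flzew,dmsue] -> 5 lines: nfrwy flzew dmsue xvwog ivt
Hunk 2: at line 3 remove [xvwog] add [mgk,aki,nuxt] -> 7 lines: nfrwy flzew dmsue mgk aki nuxt ivt
Hunk 3: at line 5 remove [nuxt] add [rfa,hjbs,orxyq] -> 9 lines: nfrwy flzew dmsue mgk aki rfa hjbs orxyq ivt
Final line 2: flzew

Answer: flzew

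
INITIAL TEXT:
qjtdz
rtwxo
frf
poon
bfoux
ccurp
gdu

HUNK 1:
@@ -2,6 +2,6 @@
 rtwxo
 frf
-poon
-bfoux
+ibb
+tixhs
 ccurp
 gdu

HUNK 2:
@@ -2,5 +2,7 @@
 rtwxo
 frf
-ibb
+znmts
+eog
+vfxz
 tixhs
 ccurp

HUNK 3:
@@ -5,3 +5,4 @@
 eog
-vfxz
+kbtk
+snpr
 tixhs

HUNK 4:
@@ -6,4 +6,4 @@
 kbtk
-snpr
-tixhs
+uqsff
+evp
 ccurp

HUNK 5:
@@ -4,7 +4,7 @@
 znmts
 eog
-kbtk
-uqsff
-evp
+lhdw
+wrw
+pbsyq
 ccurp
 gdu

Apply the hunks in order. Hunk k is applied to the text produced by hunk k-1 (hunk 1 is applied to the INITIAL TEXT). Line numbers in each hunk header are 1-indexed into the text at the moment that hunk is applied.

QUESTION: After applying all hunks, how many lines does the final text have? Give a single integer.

Answer: 10

Derivation:
Hunk 1: at line 2 remove [poon,bfoux] add [ibb,tixhs] -> 7 lines: qjtdz rtwxo frf ibb tixhs ccurp gdu
Hunk 2: at line 2 remove [ibb] add [znmts,eog,vfxz] -> 9 lines: qjtdz rtwxo frf znmts eog vfxz tixhs ccurp gdu
Hunk 3: at line 5 remove [vfxz] add [kbtk,snpr] -> 10 lines: qjtdz rtwxo frf znmts eog kbtk snpr tixhs ccurp gdu
Hunk 4: at line 6 remove [snpr,tixhs] add [uqsff,evp] -> 10 lines: qjtdz rtwxo frf znmts eog kbtk uqsff evp ccurp gdu
Hunk 5: at line 4 remove [kbtk,uqsff,evp] add [lhdw,wrw,pbsyq] -> 10 lines: qjtdz rtwxo frf znmts eog lhdw wrw pbsyq ccurp gdu
Final line count: 10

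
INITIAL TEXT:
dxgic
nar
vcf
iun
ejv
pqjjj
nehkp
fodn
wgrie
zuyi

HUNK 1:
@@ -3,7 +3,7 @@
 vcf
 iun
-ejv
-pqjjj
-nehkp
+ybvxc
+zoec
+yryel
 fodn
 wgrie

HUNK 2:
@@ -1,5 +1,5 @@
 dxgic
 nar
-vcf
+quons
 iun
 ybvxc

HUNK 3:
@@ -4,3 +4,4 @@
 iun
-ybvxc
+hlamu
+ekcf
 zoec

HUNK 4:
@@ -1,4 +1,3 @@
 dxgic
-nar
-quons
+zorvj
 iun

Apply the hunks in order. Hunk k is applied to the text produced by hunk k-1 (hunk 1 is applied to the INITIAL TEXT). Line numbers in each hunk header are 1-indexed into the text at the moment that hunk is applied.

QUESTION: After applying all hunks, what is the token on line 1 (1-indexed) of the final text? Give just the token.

Hunk 1: at line 3 remove [ejv,pqjjj,nehkp] add [ybvxc,zoec,yryel] -> 10 lines: dxgic nar vcf iun ybvxc zoec yryel fodn wgrie zuyi
Hunk 2: at line 1 remove [vcf] add [quons] -> 10 lines: dxgic nar quons iun ybvxc zoec yryel fodn wgrie zuyi
Hunk 3: at line 4 remove [ybvxc] add [hlamu,ekcf] -> 11 lines: dxgic nar quons iun hlamu ekcf zoec yryel fodn wgrie zuyi
Hunk 4: at line 1 remove [nar,quons] add [zorvj] -> 10 lines: dxgic zorvj iun hlamu ekcf zoec yryel fodn wgrie zuyi
Final line 1: dxgic

Answer: dxgic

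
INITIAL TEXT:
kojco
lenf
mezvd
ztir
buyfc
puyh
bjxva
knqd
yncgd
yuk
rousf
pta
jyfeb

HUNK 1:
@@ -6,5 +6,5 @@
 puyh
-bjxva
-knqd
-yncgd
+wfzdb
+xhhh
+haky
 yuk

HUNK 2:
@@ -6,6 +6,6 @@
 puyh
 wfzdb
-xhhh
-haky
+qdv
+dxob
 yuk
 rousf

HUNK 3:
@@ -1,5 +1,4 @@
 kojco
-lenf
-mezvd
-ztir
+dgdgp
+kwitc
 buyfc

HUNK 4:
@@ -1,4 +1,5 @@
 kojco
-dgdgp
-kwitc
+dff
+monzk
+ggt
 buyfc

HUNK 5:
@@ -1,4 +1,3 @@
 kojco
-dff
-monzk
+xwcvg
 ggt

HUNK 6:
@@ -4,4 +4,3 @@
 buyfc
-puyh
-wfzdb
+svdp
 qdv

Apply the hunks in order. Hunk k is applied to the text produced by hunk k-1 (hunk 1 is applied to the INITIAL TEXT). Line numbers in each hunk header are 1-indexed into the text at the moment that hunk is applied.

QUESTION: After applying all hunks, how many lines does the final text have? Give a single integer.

Answer: 11

Derivation:
Hunk 1: at line 6 remove [bjxva,knqd,yncgd] add [wfzdb,xhhh,haky] -> 13 lines: kojco lenf mezvd ztir buyfc puyh wfzdb xhhh haky yuk rousf pta jyfeb
Hunk 2: at line 6 remove [xhhh,haky] add [qdv,dxob] -> 13 lines: kojco lenf mezvd ztir buyfc puyh wfzdb qdv dxob yuk rousf pta jyfeb
Hunk 3: at line 1 remove [lenf,mezvd,ztir] add [dgdgp,kwitc] -> 12 lines: kojco dgdgp kwitc buyfc puyh wfzdb qdv dxob yuk rousf pta jyfeb
Hunk 4: at line 1 remove [dgdgp,kwitc] add [dff,monzk,ggt] -> 13 lines: kojco dff monzk ggt buyfc puyh wfzdb qdv dxob yuk rousf pta jyfeb
Hunk 5: at line 1 remove [dff,monzk] add [xwcvg] -> 12 lines: kojco xwcvg ggt buyfc puyh wfzdb qdv dxob yuk rousf pta jyfeb
Hunk 6: at line 4 remove [puyh,wfzdb] add [svdp] -> 11 lines: kojco xwcvg ggt buyfc svdp qdv dxob yuk rousf pta jyfeb
Final line count: 11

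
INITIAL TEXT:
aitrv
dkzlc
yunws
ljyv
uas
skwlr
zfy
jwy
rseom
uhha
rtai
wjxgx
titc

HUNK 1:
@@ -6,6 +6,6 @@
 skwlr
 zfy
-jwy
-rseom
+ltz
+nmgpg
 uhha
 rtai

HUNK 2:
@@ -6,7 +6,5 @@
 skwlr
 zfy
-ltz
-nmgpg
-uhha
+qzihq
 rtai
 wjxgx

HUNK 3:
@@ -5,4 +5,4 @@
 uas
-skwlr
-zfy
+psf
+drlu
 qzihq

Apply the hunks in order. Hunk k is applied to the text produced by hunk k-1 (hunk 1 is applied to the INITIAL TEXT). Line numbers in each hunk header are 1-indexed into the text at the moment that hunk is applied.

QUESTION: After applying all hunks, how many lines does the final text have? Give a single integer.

Hunk 1: at line 6 remove [jwy,rseom] add [ltz,nmgpg] -> 13 lines: aitrv dkzlc yunws ljyv uas skwlr zfy ltz nmgpg uhha rtai wjxgx titc
Hunk 2: at line 6 remove [ltz,nmgpg,uhha] add [qzihq] -> 11 lines: aitrv dkzlc yunws ljyv uas skwlr zfy qzihq rtai wjxgx titc
Hunk 3: at line 5 remove [skwlr,zfy] add [psf,drlu] -> 11 lines: aitrv dkzlc yunws ljyv uas psf drlu qzihq rtai wjxgx titc
Final line count: 11

Answer: 11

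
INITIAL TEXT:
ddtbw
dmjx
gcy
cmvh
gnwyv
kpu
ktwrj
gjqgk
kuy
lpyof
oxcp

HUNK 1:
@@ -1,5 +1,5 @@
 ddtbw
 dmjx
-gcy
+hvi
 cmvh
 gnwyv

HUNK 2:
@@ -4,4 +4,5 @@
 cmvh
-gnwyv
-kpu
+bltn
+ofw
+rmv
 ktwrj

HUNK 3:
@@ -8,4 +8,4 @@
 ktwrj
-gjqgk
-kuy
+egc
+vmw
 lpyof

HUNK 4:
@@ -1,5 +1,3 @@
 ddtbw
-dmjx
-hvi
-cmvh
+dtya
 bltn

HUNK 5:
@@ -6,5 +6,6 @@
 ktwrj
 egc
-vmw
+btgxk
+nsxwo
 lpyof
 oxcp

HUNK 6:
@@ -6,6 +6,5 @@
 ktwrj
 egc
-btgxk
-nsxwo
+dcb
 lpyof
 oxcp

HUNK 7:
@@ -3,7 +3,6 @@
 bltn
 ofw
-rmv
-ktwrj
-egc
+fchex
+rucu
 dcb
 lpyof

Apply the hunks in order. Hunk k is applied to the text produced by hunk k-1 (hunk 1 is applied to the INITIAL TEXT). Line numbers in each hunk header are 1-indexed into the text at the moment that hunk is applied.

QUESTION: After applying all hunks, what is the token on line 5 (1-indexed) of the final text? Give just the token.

Answer: fchex

Derivation:
Hunk 1: at line 1 remove [gcy] add [hvi] -> 11 lines: ddtbw dmjx hvi cmvh gnwyv kpu ktwrj gjqgk kuy lpyof oxcp
Hunk 2: at line 4 remove [gnwyv,kpu] add [bltn,ofw,rmv] -> 12 lines: ddtbw dmjx hvi cmvh bltn ofw rmv ktwrj gjqgk kuy lpyof oxcp
Hunk 3: at line 8 remove [gjqgk,kuy] add [egc,vmw] -> 12 lines: ddtbw dmjx hvi cmvh bltn ofw rmv ktwrj egc vmw lpyof oxcp
Hunk 4: at line 1 remove [dmjx,hvi,cmvh] add [dtya] -> 10 lines: ddtbw dtya bltn ofw rmv ktwrj egc vmw lpyof oxcp
Hunk 5: at line 6 remove [vmw] add [btgxk,nsxwo] -> 11 lines: ddtbw dtya bltn ofw rmv ktwrj egc btgxk nsxwo lpyof oxcp
Hunk 6: at line 6 remove [btgxk,nsxwo] add [dcb] -> 10 lines: ddtbw dtya bltn ofw rmv ktwrj egc dcb lpyof oxcp
Hunk 7: at line 3 remove [rmv,ktwrj,egc] add [fchex,rucu] -> 9 lines: ddtbw dtya bltn ofw fchex rucu dcb lpyof oxcp
Final line 5: fchex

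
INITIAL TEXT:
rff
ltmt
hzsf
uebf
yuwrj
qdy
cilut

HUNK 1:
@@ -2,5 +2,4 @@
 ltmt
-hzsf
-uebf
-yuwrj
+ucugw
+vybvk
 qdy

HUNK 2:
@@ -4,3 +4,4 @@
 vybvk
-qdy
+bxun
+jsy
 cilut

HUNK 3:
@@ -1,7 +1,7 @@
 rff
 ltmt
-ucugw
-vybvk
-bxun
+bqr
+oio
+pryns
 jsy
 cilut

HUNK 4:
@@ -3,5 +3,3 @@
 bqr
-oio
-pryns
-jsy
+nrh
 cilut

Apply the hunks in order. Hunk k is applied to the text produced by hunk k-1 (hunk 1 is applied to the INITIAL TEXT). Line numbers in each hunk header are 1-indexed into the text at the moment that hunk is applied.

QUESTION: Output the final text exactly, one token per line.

Hunk 1: at line 2 remove [hzsf,uebf,yuwrj] add [ucugw,vybvk] -> 6 lines: rff ltmt ucugw vybvk qdy cilut
Hunk 2: at line 4 remove [qdy] add [bxun,jsy] -> 7 lines: rff ltmt ucugw vybvk bxun jsy cilut
Hunk 3: at line 1 remove [ucugw,vybvk,bxun] add [bqr,oio,pryns] -> 7 lines: rff ltmt bqr oio pryns jsy cilut
Hunk 4: at line 3 remove [oio,pryns,jsy] add [nrh] -> 5 lines: rff ltmt bqr nrh cilut

Answer: rff
ltmt
bqr
nrh
cilut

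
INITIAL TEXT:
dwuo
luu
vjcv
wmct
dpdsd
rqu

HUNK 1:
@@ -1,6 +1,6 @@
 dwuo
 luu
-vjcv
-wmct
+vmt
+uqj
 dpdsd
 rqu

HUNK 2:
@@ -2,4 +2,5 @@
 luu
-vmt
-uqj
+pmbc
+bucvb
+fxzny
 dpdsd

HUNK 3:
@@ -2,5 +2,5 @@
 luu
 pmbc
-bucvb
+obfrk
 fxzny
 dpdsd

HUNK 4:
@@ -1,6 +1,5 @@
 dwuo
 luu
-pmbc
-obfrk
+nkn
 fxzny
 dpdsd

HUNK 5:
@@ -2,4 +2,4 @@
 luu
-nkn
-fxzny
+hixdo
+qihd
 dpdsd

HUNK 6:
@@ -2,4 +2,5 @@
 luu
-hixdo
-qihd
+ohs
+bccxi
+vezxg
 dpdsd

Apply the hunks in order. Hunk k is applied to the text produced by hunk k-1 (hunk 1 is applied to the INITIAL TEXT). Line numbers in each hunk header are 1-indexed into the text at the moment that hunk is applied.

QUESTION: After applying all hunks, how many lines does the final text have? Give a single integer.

Answer: 7

Derivation:
Hunk 1: at line 1 remove [vjcv,wmct] add [vmt,uqj] -> 6 lines: dwuo luu vmt uqj dpdsd rqu
Hunk 2: at line 2 remove [vmt,uqj] add [pmbc,bucvb,fxzny] -> 7 lines: dwuo luu pmbc bucvb fxzny dpdsd rqu
Hunk 3: at line 2 remove [bucvb] add [obfrk] -> 7 lines: dwuo luu pmbc obfrk fxzny dpdsd rqu
Hunk 4: at line 1 remove [pmbc,obfrk] add [nkn] -> 6 lines: dwuo luu nkn fxzny dpdsd rqu
Hunk 5: at line 2 remove [nkn,fxzny] add [hixdo,qihd] -> 6 lines: dwuo luu hixdo qihd dpdsd rqu
Hunk 6: at line 2 remove [hixdo,qihd] add [ohs,bccxi,vezxg] -> 7 lines: dwuo luu ohs bccxi vezxg dpdsd rqu
Final line count: 7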